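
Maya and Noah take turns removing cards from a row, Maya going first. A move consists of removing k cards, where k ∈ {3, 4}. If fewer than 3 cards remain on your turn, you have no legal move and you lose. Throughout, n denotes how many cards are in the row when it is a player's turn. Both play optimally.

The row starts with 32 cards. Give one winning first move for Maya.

Use the standard recursion: the mover loses at a terminal position; elsewhere, the mover wins exactly when some move hands the opponent an L position.
n=0: no move → L
n=1: no move → L
n=2: no move → L
n=3: W (go to 0, an L position)
n=4: W (go to 1, an L position)
n=5: W (go to 2, an L position)
n=6: W (go to 2, an L position)
n=7: L (options 4(W), 3(W) are all W)
n=8: L (options 5(W), 4(W) are all W)
n=9: L (options 6(W), 5(W) are all W)
n=10: W (go to 7, an L position)
n=11: W (go to 8, an L position)
n=12: W (go to 9, an L position)
n=13: W (go to 9, an L position)
n=14: L (options 11(W), 10(W) are all W)
n=15: L (options 12(W), 11(W) are all W)
n=16: L (options 13(W), 12(W) are all W)
n=17: W (go to 14, an L position)
n=18: W (go to 15, an L position)
n=19: W (go to 16, an L position)
n=20: W (go to 16, an L position)
n=21: L (options 18(W), 17(W) are all W)
n=22: L (options 19(W), 18(W) are all W)
n=23: L (options 20(W), 19(W) are all W)
n=24: W (go to 21, an L position)
n=25: W (go to 22, an L position)
n=26: W (go to 23, an L position)
n=27: W (go to 23, an L position)
n=28: L (options 25(W), 24(W) are all W)
n=29: L (options 26(W), 25(W) are all W)
n=30: L (options 27(W), 26(W) are all W)
n=31: W (go to 28, an L position)
n=32: W (go to 29, an L position)
From 32, the L positions reachable in one move are: 29, 28. Any move reaching one of these is winning.

Remove 3, leaving 29.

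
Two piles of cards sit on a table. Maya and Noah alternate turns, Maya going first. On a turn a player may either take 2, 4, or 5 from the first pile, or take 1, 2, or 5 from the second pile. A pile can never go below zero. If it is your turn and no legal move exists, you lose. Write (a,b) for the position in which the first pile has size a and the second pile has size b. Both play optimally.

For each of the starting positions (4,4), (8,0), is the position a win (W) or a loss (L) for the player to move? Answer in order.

Use the standard recursion: the mover loses at a terminal position; elsewhere, the mover wins exactly when some move hands the opponent an L position.
No move ever increases a pile, so every position that can arise here has a ≤ 8 and b ≤ 4; it is enough to label the cells with 0 ≤ a ≤ 8 and 0 ≤ b ≤ 4.
Every move lowers a or b (never raises either), so fill the grid row by row in increasing a, and left to right within a row: each cell's successors are then already labelled.
      b=0  b=1  b=2  b=3  b=4
a=0:    L    W    W    L    W
a=1:    L    W    W    L    W
a=2:    W    L    W    W    L
a=3:    W    L    W    W    L
a=4:    W    W    L    W    W
a=5:    W    W    L    W    W
a=6:    W    W    W    W    W
a=7:    L    W    W    L    W
a=8:    L    W    W    L    W
Cells with no legal move (terminal, hence L): (0,0), (1,0).
The remaining L cells, each justified by listing all of its moves:
(0,3): →(0,2)(W), (0,1)(W) — all W, so L
(1,3): →(1,2)(W), (1,1)(W) — all W, so L
(2,1): →(0,1)(W), (2,0)(W) — all W, so L
(2,4): →(0,4)(W), (2,3)(W), (2,2)(W) — all W, so L
(3,1): →(1,1)(W), (3,0)(W) — all W, so L
(3,4): →(1,4)(W), (3,3)(W), (3,2)(W) — all W, so L
(4,2): →(2,2)(W), (0,2)(W), (4,1)(W), (4,0)(W) — all W, so L
(5,2): →(3,2)(W), (1,2)(W), (0,2)(W), (5,1)(W), (5,0)(W) — all W, so L
(7,0): →(5,0)(W), (3,0)(W), (2,0)(W) — all W, so L
(7,3): →(5,3)(W), (3,3)(W), (2,3)(W), (7,2)(W), (7,1)(W) — all W, so L
(8,0): →(6,0)(W), (4,0)(W), (3,0)(W) — all W, so L
(8,3): →(6,3)(W), (4,3)(W), (3,3)(W), (8,2)(W), (8,1)(W) — all W, so L
Every other cell has at least one move into one of the L cells above, so it is W.
(4,4): the move to (2,4) reaches an L cell, so W
(8,0): one of the L cells justified above, so L

(4,4): W, (8,0): L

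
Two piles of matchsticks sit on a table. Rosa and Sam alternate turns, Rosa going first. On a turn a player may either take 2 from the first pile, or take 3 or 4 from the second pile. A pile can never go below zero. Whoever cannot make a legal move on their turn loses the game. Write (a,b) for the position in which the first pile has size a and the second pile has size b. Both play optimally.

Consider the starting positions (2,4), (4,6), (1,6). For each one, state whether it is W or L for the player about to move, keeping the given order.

Build the W/L table. Terminal = L. A non-terminal position is W if it has a move to some L; otherwise it is L.
No move ever increases a pile, so every position that can arise here has a ≤ 4 and b ≤ 6; it is enough to label the cells with 0 ≤ a ≤ 4 and 0 ≤ b ≤ 6.
Every move lowers a or b (never raises either), so fill the grid row by row in increasing a, and left to right within a row: each cell's successors are then already labelled.
      b=0  b=1  b=2  b=3  b=4  b=5  b=6
a=0:    L    L    L    W    W    W    W
a=1:    L    L    L    W    W    W    W
a=2:    W    W    W    L    L    L    W
a=3:    W    W    W    L    L    L    W
a=4:    L    L    L    W    W    W    W
Cells with no legal move (terminal, hence L): (0,0), (0,1), (0,2), (1,0), (1,1), (1,2).
The remaining L cells, each justified by listing all of its moves:
(2,3): only reaches (0,3)(W), (2,0)(W), all W → L
(2,4): only reaches (0,4)(W), (2,1)(W), (2,0)(W), all W → L
(2,5): only reaches (0,5)(W), (2,2)(W), (2,1)(W), all W → L
(3,3): only reaches (1,3)(W), (3,0)(W), all W → L
(3,4): only reaches (1,4)(W), (3,1)(W), (3,0)(W), all W → L
(3,5): only reaches (1,5)(W), (3,2)(W), (3,1)(W), all W → L
(4,0): only reaches (2,0)(W), which is W → L
(4,1): only reaches (2,1)(W), which is W → L
(4,2): only reaches (2,2)(W), which is W → L
Every other cell has at least one move into one of the L cells above, so it is W.
(2,4): one of the L cells justified above, so L
(4,6): the move to (4,2) reaches an L cell, so W
(1,6): the move to (1,2) reaches an L cell, so W

(2,4): L, (4,6): W, (1,6): W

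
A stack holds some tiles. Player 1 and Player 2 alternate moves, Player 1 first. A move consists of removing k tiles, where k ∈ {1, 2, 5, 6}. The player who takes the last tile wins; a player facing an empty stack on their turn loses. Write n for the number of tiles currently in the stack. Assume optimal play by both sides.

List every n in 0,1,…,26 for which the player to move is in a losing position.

Classify positions by backward induction: terminal positions (no move available) are L. From any other position, the mover wins iff some move reaches an L.
n=0: no move → L
n=1: can move to 0, which is L ⇒ W
n=2: can move to 0, which is L ⇒ W
n=3: moves to 2(W), 1(W); every one is W ⇒ L
n=4: can move to 3, which is L ⇒ W
n=5: can move to 3, which is L ⇒ W
n=6: can move to 0, which is L ⇒ W
n=7: moves to 6(W), 5(W), 2(W), 1(W); every one is W ⇒ L
n=8: can move to 7, which is L ⇒ W
n=9: can move to 7, which is L ⇒ W
n=10: moves to 9(W), 8(W), 5(W), 4(W); every one is W ⇒ L
n=11: can move to 10, which is L ⇒ W
n=12: can move to 10, which is L ⇒ W
n=13: can move to 7, which is L ⇒ W
n=14: moves to 13(W), 12(W), 9(W), 8(W); every one is W ⇒ L
n=15: can move to 14, which is L ⇒ W
n=16: can move to 14, which is L ⇒ W
n=17: moves to 16(W), 15(W), 12(W), 11(W); every one is W ⇒ L
n=18: can move to 17, which is L ⇒ W
n=19: can move to 17, which is L ⇒ W
n=20: can move to 14, which is L ⇒ W
n=21: moves to 20(W), 19(W), 16(W), 15(W); every one is W ⇒ L
n=22: can move to 21, which is L ⇒ W
n=23: can move to 21, which is L ⇒ W
n=24: moves to 23(W), 22(W), 19(W), 18(W); every one is W ⇒ L
n=25: can move to 24, which is L ⇒ W
n=26: can move to 24, which is L ⇒ W
The losing starting values of n are exactly the entries labelled L in this table (8 of them).

0, 3, 7, 10, 14, 17, 21, 24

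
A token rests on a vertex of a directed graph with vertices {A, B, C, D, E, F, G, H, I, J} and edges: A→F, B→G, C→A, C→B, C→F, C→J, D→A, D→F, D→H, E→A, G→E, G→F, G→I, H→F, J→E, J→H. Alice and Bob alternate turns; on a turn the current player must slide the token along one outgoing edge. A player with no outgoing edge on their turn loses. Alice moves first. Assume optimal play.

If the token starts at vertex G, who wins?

Classify positions by backward induction: terminal positions (no move available) are L. From any other position, the mover wins iff some move reaches an L.
Every edge goes from a vertex to one that appears earlier in the order F, I, A, E, G, H, J, B, C, D, so processing vertices in that order labels each vertex after all of its successors.
F: no outgoing edge → L
I: no outgoing edge → L
A: W (go to F, an L position)
E: L (sole option A(W) is W)
G: W (go to E, an L position)
H: W (go to F, an L position)
J: W (go to E, an L position)
B: L (sole option G(W) is W)
C: W (go to B, an L position)
D: W (go to F, an L position)
The starting position G is W: Alice should move to E, handing over an L position.

Alice wins.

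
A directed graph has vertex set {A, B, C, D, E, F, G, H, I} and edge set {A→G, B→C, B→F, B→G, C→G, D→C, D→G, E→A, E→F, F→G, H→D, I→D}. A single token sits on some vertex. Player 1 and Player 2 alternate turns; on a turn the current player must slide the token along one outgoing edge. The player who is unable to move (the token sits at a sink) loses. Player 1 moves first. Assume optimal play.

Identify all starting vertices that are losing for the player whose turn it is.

E, G, H, I

Compute win/loss labels from the base case upward. A position with no move is L. Any other position is W if it can reach an L in one move, else L.
Every edge goes from a vertex to one that appears earlier in the order G, C, F, D, B, H, A, E, I, so processing vertices in that order labels each vertex after all of its successors.
G: no outgoing edge → L
C: W (go to G, an L position)
F: W (go to G, an L position)
D: W (go to G, an L position)
B: W (go to G, an L position)
H: L (sole option D(W) is W)
A: W (go to G, an L position)
E: L (options A(W), F(W) are all W)
I: L (sole option D(W) is W)
Reading off the rows marked L gives the requested list; there are 4 such vertices.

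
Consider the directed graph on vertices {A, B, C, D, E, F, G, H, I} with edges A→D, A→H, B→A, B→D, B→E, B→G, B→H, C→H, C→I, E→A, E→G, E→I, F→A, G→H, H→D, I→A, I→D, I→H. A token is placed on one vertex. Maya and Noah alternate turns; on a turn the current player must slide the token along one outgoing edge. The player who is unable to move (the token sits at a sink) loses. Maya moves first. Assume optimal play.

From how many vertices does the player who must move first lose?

Work bottom-up. With no move the player to move loses. Otherwise the position is W if at least one move leads to an L position for the opponent, and L if every move leads to a W.
Every edge goes from a vertex to one that appears earlier in the order D, H, A, I, G, E, C, B, F, so processing vertices in that order labels each vertex after all of its successors.
D: no outgoing edge → L
H: reaches L-position D → W
A: reaches L-position D → W
I: reaches L-position D → W
G: only reaches H(W), which is W → L
E: reaches L-position G → W
C: only reaches I(W), H(W), all W → L
B: reaches L-position G → W
F: only reaches A(W), which is W → L
The L vertices are C, D, F, G; that is 4 in all.

4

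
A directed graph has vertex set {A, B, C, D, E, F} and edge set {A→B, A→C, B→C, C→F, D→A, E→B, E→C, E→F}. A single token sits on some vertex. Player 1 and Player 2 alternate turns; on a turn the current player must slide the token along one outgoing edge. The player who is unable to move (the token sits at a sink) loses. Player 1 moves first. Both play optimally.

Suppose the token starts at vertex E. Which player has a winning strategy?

Player 1 wins.

Use the standard recursion: the mover loses at a terminal position; elsewhere, the mover wins exactly when some move hands the opponent an L position.
Every edge goes from a vertex to one that appears earlier in the order F, C, B, E, A, D, so processing vertices in that order labels each vertex after all of its successors.
F: no outgoing edge → L
C: reaches L-position F → W
B: only reaches C(W), which is W → L
E: reaches L-position B → W
A: reaches L-position B → W
D: only reaches A(W), which is W → L
The starting position E is W: Player 1 should move to B, handing over an L position.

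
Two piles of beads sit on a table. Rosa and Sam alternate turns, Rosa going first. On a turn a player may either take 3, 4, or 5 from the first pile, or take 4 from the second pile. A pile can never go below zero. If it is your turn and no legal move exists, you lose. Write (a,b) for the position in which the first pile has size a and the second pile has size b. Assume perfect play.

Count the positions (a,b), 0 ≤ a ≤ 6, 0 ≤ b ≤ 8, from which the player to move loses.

Use the standard recursion: the mover loses at a terminal position; elsewhere, the mover wins exactly when some move hands the opponent an L position.
Every move lowers a or b (never raises either), so fill the grid row by row in increasing a, and left to right within a row: each cell's successors are then already labelled.
      b=0  b=1  b=2  b=3  b=4  b=5  b=6  b=7  b=8
a=0:    L    L    L    L    W    W    W    W    L
a=1:    L    L    L    L    W    W    W    W    L
a=2:    L    L    L    L    W    W    W    W    L
a=3:    W    W    W    W    L    L    L    L    W
a=4:    W    W    W    W    L    L    L    L    W
a=5:    W    W    W    W    L    L    L    L    W
a=6:    W    W    W    W    W    W    W    W    W
Cells with no legal move (terminal, hence L): (0,0), (0,1), (0,2), (0,3), (1,0), (1,1), (1,2), (1,3), (2,0), (2,1), (2,2), (2,3).
The remaining L cells, each justified by listing all of its moves:
(0,8): →(0,4)(W) only, which is W, so L
(1,8): →(1,4)(W) only, which is W, so L
(2,8): →(2,4)(W) only, which is W, so L
(3,4): →(0,4)(W), (3,0)(W) — all W, so L
(3,5): →(0,5)(W), (3,1)(W) — all W, so L
(3,6): →(0,6)(W), (3,2)(W) — all W, so L
(3,7): →(0,7)(W), (3,3)(W) — all W, so L
(4,4): →(1,4)(W), (0,4)(W), (4,0)(W) — all W, so L
(4,5): →(1,5)(W), (0,5)(W), (4,1)(W) — all W, so L
(4,6): →(1,6)(W), (0,6)(W), (4,2)(W) — all W, so L
(4,7): →(1,7)(W), (0,7)(W), (4,3)(W) — all W, so L
(5,4): →(2,4)(W), (1,4)(W), (0,4)(W), (5,0)(W) — all W, so L
(5,5): →(2,5)(W), (1,5)(W), (0,5)(W), (5,1)(W) — all W, so L
(5,6): →(2,6)(W), (1,6)(W), (0,6)(W), (5,2)(W) — all W, so L
(5,7): →(2,7)(W), (1,7)(W), (0,7)(W), (5,3)(W) — all W, so L
Every other cell has at least one move into one of the L cells above, so it is W.
L cells per row: a=0: 5, a=1: 5, a=2: 5, a=3: 4, a=4: 4, a=5: 4, a=6: 0; total 27.

27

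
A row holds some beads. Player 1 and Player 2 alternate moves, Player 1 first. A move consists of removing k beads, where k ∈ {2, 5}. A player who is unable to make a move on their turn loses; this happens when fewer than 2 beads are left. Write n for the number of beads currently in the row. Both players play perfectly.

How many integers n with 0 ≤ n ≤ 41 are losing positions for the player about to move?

18

Compute win/loss labels from the base case upward. A position with no move is L. Any other position is W if it can reach an L in one move, else L.
n=0: no move → L
n=1: no move → L
n=2: reaches L-position 0 → W
n=3: reaches L-position 1 → W
n=4: only reaches 2(W), which is W → L
n=5: reaches L-position 0 → W
n=6: reaches L-position 4 → W
n=7: only reaches 5(W), 2(W), all W → L
n=8: only reaches 6(W), 3(W), all W → L
n=9: reaches L-position 7 → W
n=10: reaches L-position 8 → W
n=11: only reaches 9(W), 6(W), all W → L
n=12: reaches L-position 7 → W
n=13: reaches L-position 11 → W
n=14: only reaches 12(W), 9(W), all W → L
n=15: only reaches 13(W), 10(W), all W → L
n=16: reaches L-position 14 → W
n=17: reaches L-position 15 → W
n=18: only reaches 16(W), 13(W), all W → L
n=19: reaches L-position 14 → W
n=20: reaches L-position 18 → W
n=21: only reaches 19(W), 16(W), all W → L
n=22: only reaches 20(W), 17(W), all W → L
n=23: reaches L-position 21 → W
n=24: reaches L-position 22 → W
n=25: only reaches 23(W), 20(W), all W → L
n=26: reaches L-position 21 → W
n=27: reaches L-position 25 → W
n=28: only reaches 26(W), 23(W), all W → L
n=29: only reaches 27(W), 24(W), all W → L
n=30: reaches L-position 28 → W
n=31: reaches L-position 29 → W
n=32: only reaches 30(W), 27(W), all W → L
n=33: reaches L-position 28 → W
n=34: reaches L-position 32 → W
n=35: only reaches 33(W), 30(W), all W → L
n=36: only reaches 34(W), 31(W), all W → L
n=37: reaches L-position 35 → W
n=38: reaches L-position 36 → W
n=39: only reaches 37(W), 34(W), all W → L
n=40: reaches L-position 35 → W
n=41: reaches L-position 39 → W
L entries with 0 ≤ n ≤ 41: n = 0, 1, 4, 7, 8, 11, 14, 15, 18, 21, 22, 25, 28, 29, 32, 35, 36, 39; that makes 18.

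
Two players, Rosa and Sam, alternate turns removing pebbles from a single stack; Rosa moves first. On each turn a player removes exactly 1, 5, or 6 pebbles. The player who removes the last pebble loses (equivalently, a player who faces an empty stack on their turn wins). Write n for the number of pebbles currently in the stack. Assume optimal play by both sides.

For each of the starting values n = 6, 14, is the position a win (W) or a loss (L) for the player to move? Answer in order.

Build the W/L table. Terminal = W. A non-terminal position is W if it has a move to some L; otherwise it is L.
n=0: no move; the opponent has just taken the last pebble and therefore loses → W
n=1: the only move is to 0(W), a W ⇒ L
n=2: can move to 1, which is L ⇒ W
n=3: the only move is to 2(W), a W ⇒ L
n=4: can move to 3, which is L ⇒ W
n=5: moves to 4(W), 0(W); every one is W ⇒ L
n=6: can move to 5, which is L ⇒ W
n=7: can move to 1, which is L ⇒ W
n=8: can move to 3, which is L ⇒ W
n=9: can move to 3, which is L ⇒ W
n=10: can move to 5, which is L ⇒ W
n=11: can move to 5, which is L ⇒ W
n=12: moves to 11(W), 7(W), 6(W); every one is W ⇒ L
n=13: can move to 12, which is L ⇒ W
n=14: moves to 13(W), 9(W), 8(W); every one is W ⇒ L

6: W, 14: L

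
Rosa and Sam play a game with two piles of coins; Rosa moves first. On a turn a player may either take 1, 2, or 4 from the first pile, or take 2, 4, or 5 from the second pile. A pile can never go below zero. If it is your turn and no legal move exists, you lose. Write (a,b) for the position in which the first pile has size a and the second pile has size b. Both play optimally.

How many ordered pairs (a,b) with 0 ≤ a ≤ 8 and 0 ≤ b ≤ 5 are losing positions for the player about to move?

Compute win/loss labels from the base case upward. A position with no move is L. Any other position is W if it can reach an L in one move, else L.
Every move lowers a or b (never raises either), so fill the grid row by row in increasing a, and left to right within a row: each cell's successors are then already labelled.
      b=0  b=1  b=2  b=3  b=4  b=5
a=0:    L    L    W    W    W    W
a=1:    W    W    L    L    W    W
a=2:    W    W    W    W    L    L
a=3:    L    L    W    W    W    W
a=4:    W    W    L    L    W    W
a=5:    W    W    W    W    L    L
a=6:    L    L    W    W    W    W
a=7:    W    W    L    L    W    W
a=8:    W    W    W    W    L    L
Cells with no legal move (terminal, hence L): (0,0), (0,1).
The remaining L cells, each justified by listing all of its moves:
(1,2): moves to (0,2)(W), (1,0)(W); every one is W ⇒ L
(1,3): moves to (0,3)(W), (1,1)(W); every one is W ⇒ L
(2,4): moves to (1,4)(W), (0,4)(W), (2,2)(W), (2,0)(W); every one is W ⇒ L
(2,5): moves to (1,5)(W), (0,5)(W), (2,3)(W), (2,1)(W), (2,0)(W); every one is W ⇒ L
(3,0): moves to (2,0)(W), (1,0)(W); every one is W ⇒ L
(3,1): moves to (2,1)(W), (1,1)(W); every one is W ⇒ L
(4,2): moves to (3,2)(W), (2,2)(W), (0,2)(W), (4,0)(W); every one is W ⇒ L
(4,3): moves to (3,3)(W), (2,3)(W), (0,3)(W), (4,1)(W); every one is W ⇒ L
(5,4): moves to (4,4)(W), (3,4)(W), (1,4)(W), (5,2)(W), (5,0)(W); every one is W ⇒ L
(5,5): moves to (4,5)(W), (3,5)(W), (1,5)(W), (5,3)(W), (5,1)(W), (5,0)(W); every one is W ⇒ L
(6,0): moves to (5,0)(W), (4,0)(W), (2,0)(W); every one is W ⇒ L
(6,1): moves to (5,1)(W), (4,1)(W), (2,1)(W); every one is W ⇒ L
(7,2): moves to (6,2)(W), (5,2)(W), (3,2)(W), (7,0)(W); every one is W ⇒ L
(7,3): moves to (6,3)(W), (5,3)(W), (3,3)(W), (7,1)(W); every one is W ⇒ L
(8,4): moves to (7,4)(W), (6,4)(W), (4,4)(W), (8,2)(W), (8,0)(W); every one is W ⇒ L
(8,5): moves to (7,5)(W), (6,5)(W), (4,5)(W), (8,3)(W), (8,1)(W), (8,0)(W); every one is W ⇒ L
Every other cell has at least one move into one of the L cells above, so it is W.
L cells per row: a=0: 2, a=1: 2, a=2: 2, a=3: 2, a=4: 2, a=5: 2, a=6: 2, a=7: 2, a=8: 2; total 18.

18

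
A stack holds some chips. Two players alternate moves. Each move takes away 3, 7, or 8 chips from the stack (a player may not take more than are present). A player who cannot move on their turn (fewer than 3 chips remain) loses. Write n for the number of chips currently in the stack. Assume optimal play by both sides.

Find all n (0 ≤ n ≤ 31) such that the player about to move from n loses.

0, 1, 2, 6, 11, 12, 16, 17, 21, 22, 26, 27, 31

Work bottom-up. With no move the player to move loses. Otherwise the position is W if at least one move leads to an L position for the opponent, and L if every move leads to a W.
n=0: no move → L
n=1: no move → L
n=2: no move → L
n=3: →0(L), so W
n=4: →1(L), so W
n=5: →2(L), so W
n=6: →3(W) only, which is W, so L
n=7: →0(L), so W
n=8: →1(L), so W
n=9: →6(L), so W
n=10: →2(L), so W
n=11: →8(W), 4(W), 3(W) — all W, so L
n=12: →9(W), 5(W), 4(W) — all W, so L
n=13: →6(L), so W
n=14: →11(L), so W
n=15: →12(L), so W
n=16: →13(W), 9(W), 8(W) — all W, so L
n=17: →14(W), 10(W), 9(W) — all W, so L
n=18: →11(L), so W
n=19: →16(L), so W
n=20: →17(L), so W
n=21: →18(W), 14(W), 13(W) — all W, so L
n=22: →19(W), 15(W), 14(W) — all W, so L
n=23: →16(L), so W
n=24: →21(L), so W
n=25: →22(L), so W
n=26: →23(W), 19(W), 18(W) — all W, so L
n=27: →24(W), 20(W), 19(W) — all W, so L
n=28: →21(L), so W
n=29: →26(L), so W
n=30: →27(L), so W
n=31: →28(W), 24(W), 23(W) — all W, so L
The losing starting values of n are exactly the entries labelled L in this table (13 of them).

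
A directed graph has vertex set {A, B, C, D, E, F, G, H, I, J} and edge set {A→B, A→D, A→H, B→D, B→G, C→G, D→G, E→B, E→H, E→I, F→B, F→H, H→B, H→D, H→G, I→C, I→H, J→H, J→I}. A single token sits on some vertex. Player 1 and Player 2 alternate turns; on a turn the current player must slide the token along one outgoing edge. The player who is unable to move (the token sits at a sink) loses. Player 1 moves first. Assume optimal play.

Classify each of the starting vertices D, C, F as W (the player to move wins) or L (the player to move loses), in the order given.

Work bottom-up. With no move the player to move loses. Otherwise the position is W if at least one move leads to an L position for the opponent, and L if every move leads to a W.
Every edge goes from a vertex to one that appears earlier in the order G, D, B, C, H, A, I, F, E, J, so processing vertices in that order labels each vertex after all of its successors.
G: no outgoing edge → L
D: →G(L), so W
B: →G(L), so W
C: →G(L), so W
H: →G(L), so W
A: →H(W), B(W), D(W) — all W, so L
I: →H(W), C(W) — all W, so L
F: →H(W), B(W) — all W, so L
E: →I(L), so W
J: →I(L), so W

D: W, C: W, F: L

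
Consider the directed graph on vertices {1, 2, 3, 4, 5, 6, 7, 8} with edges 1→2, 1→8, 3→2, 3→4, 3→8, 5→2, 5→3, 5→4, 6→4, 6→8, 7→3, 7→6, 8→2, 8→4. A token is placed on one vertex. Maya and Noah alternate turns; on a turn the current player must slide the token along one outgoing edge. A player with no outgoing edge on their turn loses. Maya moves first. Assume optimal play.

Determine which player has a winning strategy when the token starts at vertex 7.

Noah wins.

Use the standard recursion: the mover loses at a terminal position; elsewhere, the mover wins exactly when some move hands the opponent an L position.
Every edge goes from a vertex to one that appears earlier in the order 4, 2, 8, 6, 3, 5, 7, 1, so processing vertices in that order labels each vertex after all of its successors.
4: no outgoing edge → L
2: no outgoing edge → L
8: reaches L-position 2 → W
6: reaches L-position 4 → W
3: reaches L-position 2 → W
5: reaches L-position 2 → W
7: only reaches 3(W), 6(W), all W → L
1: reaches L-position 2 → W
Every move from 7 reaches a W position, so the mover loses.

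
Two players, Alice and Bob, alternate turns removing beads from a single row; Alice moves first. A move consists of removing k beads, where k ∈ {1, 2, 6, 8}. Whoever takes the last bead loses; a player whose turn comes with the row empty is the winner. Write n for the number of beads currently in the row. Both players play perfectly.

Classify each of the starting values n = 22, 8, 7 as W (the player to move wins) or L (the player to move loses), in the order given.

22: L, 8: L, 7: W

Compute win/loss labels from the base case upward. A position with no move is W. Any other position is W if it can reach an L in one move, else L.
n=0: no move; the opponent has just taken the last bead and therefore loses → W
n=1: L (sole option 0(W) is W)
n=2: W (go to 1, an L position)
n=3: W (go to 1, an L position)
n=4: L (options 3(W), 2(W) are all W)
n=5: W (go to 4, an L position)
n=6: W (go to 4, an L position)
n=7: W (go to 1, an L position)
n=8: L (options 7(W), 6(W), 2(W), 0(W) are all W)
n=9: W (go to 8, an L position)
n=10: W (go to 8, an L position)
n=11: L (options 10(W), 9(W), 5(W), 3(W) are all W)
n=12: W (go to 11, an L position)
n=13: W (go to 11, an L position)
n=14: W (go to 8, an L position)
n=15: L (options 14(W), 13(W), 9(W), 7(W) are all W)
n=16: W (go to 15, an L position)
n=17: W (go to 15, an L position)
n=18: L (options 17(W), 16(W), 12(W), 10(W) are all W)
n=19: W (go to 18, an L position)
n=20: W (go to 18, an L position)
n=21: W (go to 15, an L position)
n=22: L (options 21(W), 20(W), 16(W), 14(W) are all W)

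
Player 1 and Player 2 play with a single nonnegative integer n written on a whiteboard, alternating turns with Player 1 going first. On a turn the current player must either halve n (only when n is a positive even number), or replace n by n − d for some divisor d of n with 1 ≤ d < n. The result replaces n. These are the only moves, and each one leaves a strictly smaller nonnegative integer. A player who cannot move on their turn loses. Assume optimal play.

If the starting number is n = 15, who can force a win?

Player 2 wins.

Classify positions by backward induction: terminal positions (no move available) are L. From any other position, the mover wins iff some move reaches an L.
n=0: no move → L
n=1: no move → L
n=2: →1(L), so W
n=3: →2(W) only, which is W, so L
n=4: →3(L), so W
n=5: →4(W) only, which is W, so L
n=6: →3(L), so W
n=7: →6(W) only, which is W, so L
n=8: →7(L), so W
n=9: →6(W), 8(W) — all W, so L
n=10: →5(L), so W
n=11: →10(W) only, which is W, so L
n=12: →9(L), so W
n=13: →12(W) only, which is W, so L
n=14: →7(L), so W
n=15: →10(W), 12(W), 14(W) — all W, so L
Every move from 15 reaches a W position, so the mover loses.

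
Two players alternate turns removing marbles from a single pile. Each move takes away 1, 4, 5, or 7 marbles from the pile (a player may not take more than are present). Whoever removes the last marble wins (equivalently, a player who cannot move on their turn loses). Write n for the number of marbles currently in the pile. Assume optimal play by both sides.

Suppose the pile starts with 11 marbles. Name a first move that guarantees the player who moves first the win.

Compute win/loss labels from the base case upward. A position with no move is L. Any other position is W if it can reach an L in one move, else L.
n=0: no move → L
n=1: →0(L), so W
n=2: →1(W) only, which is W, so L
n=3: →2(L), so W
n=4: →0(L), so W
n=5: →0(L), so W
n=6: →2(L), so W
n=7: →2(L), so W
n=8: →7(W), 4(W), 3(W), 1(W) — all W, so L
n=9: →8(L), so W
n=10: →9(W), 6(W), 5(W), 3(W) — all W, so L
n=11: →10(L), so W
From 11, the L positions reachable in one move are: 10.

Remove 1, leaving 10.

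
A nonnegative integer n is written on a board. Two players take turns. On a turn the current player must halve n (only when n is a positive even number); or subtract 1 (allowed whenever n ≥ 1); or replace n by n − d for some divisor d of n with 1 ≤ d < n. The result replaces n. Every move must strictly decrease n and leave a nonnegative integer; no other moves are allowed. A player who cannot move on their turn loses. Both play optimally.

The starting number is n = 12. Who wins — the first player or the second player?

The first player wins.

Build the W/L table. Terminal = L. A non-terminal position is W if it has a move to some L; otherwise it is L.
n=0: no move → L
n=1: reaches L-position 0 → W
n=2: only reaches 1(W), which is W → L
n=3: reaches L-position 2 → W
n=4: reaches L-position 2 → W
n=5: only reaches 4(W), which is W → L
n=6: reaches L-position 5 → W
n=7: only reaches 6(W), which is W → L
n=8: reaches L-position 7 → W
n=9: only reaches 6(W), 8(W), all W → L
n=10: reaches L-position 5 → W
n=11: only reaches 10(W), which is W → L
n=12: reaches L-position 9 → W
From 12 the player to move can move to 9, reaching an L position.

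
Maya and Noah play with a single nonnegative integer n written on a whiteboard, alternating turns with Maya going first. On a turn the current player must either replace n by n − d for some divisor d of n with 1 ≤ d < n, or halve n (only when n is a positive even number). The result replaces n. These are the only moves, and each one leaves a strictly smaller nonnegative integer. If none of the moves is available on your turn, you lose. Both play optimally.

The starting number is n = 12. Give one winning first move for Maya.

Classify positions by backward induction: terminal positions (no move available) are L. From any other position, the mover wins iff some move reaches an L.
n=0: no move → L
n=1: no move → L
n=2: →1(L), so W
n=3: →2(W) only, which is W, so L
n=4: →3(L), so W
n=5: →4(W) only, which is W, so L
n=6: →3(L), so W
n=7: →6(W) only, which is W, so L
n=8: →7(L), so W
n=9: →6(W), 8(W) — all W, so L
n=10: →5(L), so W
n=11: →10(W) only, which is W, so L
n=12: →9(L), so W
From 12, the L positions reachable in one move are: 9, 11. Any move reaching one of these is winning.

Move to 9.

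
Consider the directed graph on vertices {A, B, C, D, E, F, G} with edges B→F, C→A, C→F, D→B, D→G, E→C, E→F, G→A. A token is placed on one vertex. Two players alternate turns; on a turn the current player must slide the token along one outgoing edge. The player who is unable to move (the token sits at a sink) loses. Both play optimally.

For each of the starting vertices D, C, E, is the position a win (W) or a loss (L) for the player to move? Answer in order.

Compute win/loss labels from the base case upward. A position with no move is L. Any other position is W if it can reach an L in one move, else L.
Every edge goes from a vertex to one that appears earlier in the order F, A, C, B, G, E, D, so processing vertices in that order labels each vertex after all of its successors.
F: no outgoing edge → L
A: no outgoing edge → L
C: →A(L), so W
B: →F(L), so W
G: →A(L), so W
E: →F(L), so W
D: →G(W), B(W) — all W, so L

D: L, C: W, E: W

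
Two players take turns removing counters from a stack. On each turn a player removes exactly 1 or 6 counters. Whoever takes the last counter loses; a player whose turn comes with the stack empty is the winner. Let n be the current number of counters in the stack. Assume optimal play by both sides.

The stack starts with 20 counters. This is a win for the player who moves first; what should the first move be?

Classify positions by backward induction: terminal positions (no move available) are W. From any other position, the mover wins iff some move reaches an L.
n=0: no move; the opponent has just taken the last counter and therefore loses → W
n=1: L (sole option 0(W) is W)
n=2: W (go to 1, an L position)
n=3: L (sole option 2(W) is W)
n=4: W (go to 3, an L position)
n=5: L (sole option 4(W) is W)
n=6: W (go to 5, an L position)
n=7: W (go to 1, an L position)
n=8: L (options 7(W), 2(W) are all W)
n=9: W (go to 8, an L position)
n=10: L (options 9(W), 4(W) are all W)
n=11: W (go to 10, an L position)
n=12: L (options 11(W), 6(W) are all W)
n=13: W (go to 12, an L position)
n=14: W (go to 8, an L position)
n=15: L (options 14(W), 9(W) are all W)
n=16: W (go to 15, an L position)
n=17: L (options 16(W), 11(W) are all W)
n=18: W (go to 17, an L position)
n=19: L (options 18(W), 13(W) are all W)
n=20: W (go to 19, an L position)
From 20, the L positions reachable in one move are: 19.

Remove 1, leaving 19.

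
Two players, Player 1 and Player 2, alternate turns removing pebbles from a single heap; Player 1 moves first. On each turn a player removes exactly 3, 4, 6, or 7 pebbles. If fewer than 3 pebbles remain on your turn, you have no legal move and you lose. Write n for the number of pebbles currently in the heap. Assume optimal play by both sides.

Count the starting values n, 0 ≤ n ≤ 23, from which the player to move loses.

9

Label each position W (a win for the player to move) or L (a loss). A position with no legal move is L; any other position is W exactly when some move reaches an L, and L when every move reaches a W.
n=0: no move → L
n=1: no move → L
n=2: no move → L
n=3: reaches L-position 0 → W
n=4: reaches L-position 1 → W
n=5: reaches L-position 2 → W
n=6: reaches L-position 2 → W
n=7: reaches L-position 1 → W
n=8: reaches L-position 2 → W
n=9: reaches L-position 2 → W
n=10: only reaches 7(W), 6(W), 4(W), 3(W), all W → L
n=11: only reaches 8(W), 7(W), 5(W), 4(W), all W → L
n=12: only reaches 9(W), 8(W), 6(W), 5(W), all W → L
n=13: reaches L-position 10 → W
n=14: reaches L-position 11 → W
n=15: reaches L-position 12 → W
n=16: reaches L-position 12 → W
n=17: reaches L-position 11 → W
n=18: reaches L-position 12 → W
n=19: reaches L-position 12 → W
n=20: only reaches 17(W), 16(W), 14(W), 13(W), all W → L
n=21: only reaches 18(W), 17(W), 15(W), 14(W), all W → L
n=22: only reaches 19(W), 18(W), 16(W), 15(W), all W → L
n=23: reaches L-position 20 → W
L entries with 0 ≤ n ≤ 23: n = 0, 1, 2, 10, 11, 12, 20, 21, 22; that makes 9.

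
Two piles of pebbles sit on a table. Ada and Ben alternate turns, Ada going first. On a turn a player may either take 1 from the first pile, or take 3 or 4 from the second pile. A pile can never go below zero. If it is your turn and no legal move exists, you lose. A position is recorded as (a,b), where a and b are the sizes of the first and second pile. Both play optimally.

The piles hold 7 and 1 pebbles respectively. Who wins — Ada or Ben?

Ada wins.

Classify positions by backward induction: terminal positions (no move available) are L. From any other position, the mover wins iff some move reaches an L.
No move ever increases a pile, so every position that can arise here has a ≤ 7 and b ≤ 1; it is enough to label the cells with 0 ≤ a ≤ 7 and 0 ≤ b ≤ 1.
Every move lowers a or b (never raises either), so fill the grid row by row in increasing a, and left to right within a row: each cell's successors are then already labelled.
      b=0  b=1
a=0:    L    L
a=1:    W    W
a=2:    L    L
a=3:    W    W
a=4:    L    L
a=5:    W    W
a=6:    L    L
a=7:    W    W
Cells with no legal move (terminal, hence L): (0,0), (0,1).
The remaining L cells, each justified by listing all of its moves:
(2,0): →(1,0)(W) only, which is W, so L
(2,1): →(1,1)(W) only, which is W, so L
(4,0): →(3,0)(W) only, which is W, so L
(4,1): →(3,1)(W) only, which is W, so L
(6,0): →(5,0)(W) only, which is W, so L
(6,1): →(5,1)(W) only, which is W, so L
Every other cell has at least one move into one of the L cells above, so it is W.
From (7,1) Ada can move to (6,1), reaching an L position.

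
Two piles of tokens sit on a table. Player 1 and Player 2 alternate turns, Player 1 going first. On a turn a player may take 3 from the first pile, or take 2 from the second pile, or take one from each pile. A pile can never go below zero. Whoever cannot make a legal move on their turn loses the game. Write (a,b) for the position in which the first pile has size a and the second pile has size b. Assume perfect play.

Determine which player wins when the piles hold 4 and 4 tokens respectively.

Player 1 wins.

Build the W/L table. Terminal = L. A non-terminal position is W if it has a move to some L; otherwise it is L.
No move ever increases a pile, so every position that can arise here has a ≤ 4 and b ≤ 4; it is enough to label the cells with 0 ≤ a ≤ 4 and 0 ≤ b ≤ 4.
Every move lowers a or b (never raises either), so fill the grid row by row in increasing a, and left to right within a row: each cell's successors are then already labelled.
      b=0  b=1  b=2  b=3  b=4
a=0:    L    L    W    W    L
a=1:    L    W    W    L    L
a=2:    L    W    W    L    W
a=3:    W    W    L    L    W
a=4:    W    L    L    W    W
Cells with no legal move (terminal, hence L): (0,0), (0,1), (1,0), (2,0).
The remaining L cells, each justified by listing all of its moves:
(0,4): the only move is to (0,2)(W), a W ⇒ L
(1,3): moves to (1,1)(W), (0,2)(W); every one is W ⇒ L
(1,4): moves to (1,2)(W), (0,3)(W); every one is W ⇒ L
(2,3): moves to (2,1)(W), (1,2)(W); every one is W ⇒ L
(3,2): moves to (0,2)(W), (3,0)(W), (2,1)(W); every one is W ⇒ L
(3,3): moves to (0,3)(W), (3,1)(W), (2,2)(W); every one is W ⇒ L
(4,1): moves to (1,1)(W), (3,0)(W); every one is W ⇒ L
(4,2): moves to (1,2)(W), (4,0)(W), (3,1)(W); every one is W ⇒ L
Every other cell has at least one move into one of the L cells above, so it is W.
From (4,4) Player 1 can move to (1,4), reaching an L position.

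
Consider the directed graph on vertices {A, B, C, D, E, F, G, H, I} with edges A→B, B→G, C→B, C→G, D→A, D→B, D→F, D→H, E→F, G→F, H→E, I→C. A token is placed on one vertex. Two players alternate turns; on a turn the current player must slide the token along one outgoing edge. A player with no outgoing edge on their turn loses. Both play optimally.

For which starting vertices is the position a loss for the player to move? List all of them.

B, F, H, I

Build the W/L table. Terminal = L. A non-terminal position is W if it has a move to some L; otherwise it is L.
Every edge goes from a vertex to one that appears earlier in the order F, G, B, C, E, A, H, D, I, so processing vertices in that order labels each vertex after all of its successors.
F: no outgoing edge → L
G: →F(L), so W
B: →G(W) only, which is W, so L
C: →B(L), so W
E: →F(L), so W
A: →B(L), so W
H: →E(W) only, which is W, so L
D: →H(L), so W
I: →C(W) only, which is W, so L
The losing starting vertices are exactly the entries labelled L in this table (4 of them).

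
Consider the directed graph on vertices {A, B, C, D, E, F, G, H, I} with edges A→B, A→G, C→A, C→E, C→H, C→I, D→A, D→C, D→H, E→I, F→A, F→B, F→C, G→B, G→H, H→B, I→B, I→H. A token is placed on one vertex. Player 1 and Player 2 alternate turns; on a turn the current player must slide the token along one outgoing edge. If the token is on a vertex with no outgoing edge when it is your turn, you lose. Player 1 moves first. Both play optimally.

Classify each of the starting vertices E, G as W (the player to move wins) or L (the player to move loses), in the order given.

Build the W/L table. Terminal = L. A non-terminal position is W if it has a move to some L; otherwise it is L.
Every edge goes from a vertex to one that appears earlier in the order B, H, G, I, A, E, C, F, D, so processing vertices in that order labels each vertex after all of its successors.
B: no outgoing edge → L
H: reaches L-position B → W
G: reaches L-position B → W
I: reaches L-position B → W
A: reaches L-position B → W
E: only reaches I(W), which is W → L
C: reaches L-position E → W
F: reaches L-position B → W
D: only reaches C(W), A(W), H(W), all W → L

E: L, G: W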